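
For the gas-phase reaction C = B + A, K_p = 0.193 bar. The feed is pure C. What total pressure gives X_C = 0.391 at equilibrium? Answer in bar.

P = 1.07 bar

Take 1 mol C as basis and let X be its fractional conversion, so ξ = X.
Moles: n_C = 1 − X; n_B = X; n_A = X.
n_T = Σnᵢ = 1 + X.
K_p = p_B p_A / (p_C) with p_i = (n_i/n_T)·P.
At X = 0.391: the mole-fraction product g(X) = Π y_i^ν_i = 0.1805. Since K_p = g(X)·P^{1}, P = (K_p/g)^(1/1) = (0.193/0.1805)^(1/1) = 1.07 bar.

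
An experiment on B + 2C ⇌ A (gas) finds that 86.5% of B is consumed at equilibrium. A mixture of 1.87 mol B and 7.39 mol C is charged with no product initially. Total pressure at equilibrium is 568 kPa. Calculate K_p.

K_p = 4.18e-05 kPa^-2

Basis: 1.87 mol B initially; let X = conversion of B. Extent ξ = 1.87X.
Species balance: n_B = 1.87 − 1.87X; n_C = 7.39 − 3.74X; n_A = 1.87X.
n_T = Σnᵢ = 9.26 − 3.74X.
At X = 0.865: n_B = 0.252, n_C = 4.15, n_A = 1.62, n_T = 6.02.
p_i = (n_i/n_T)·P. K_p = p_A / (p_B p_C^2) = 4.18e-05 kPa^-2.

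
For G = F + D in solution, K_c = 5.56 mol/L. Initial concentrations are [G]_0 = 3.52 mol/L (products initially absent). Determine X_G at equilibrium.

X = 0.695

Let X = conversion of G; extent ξ = 3.52·X mol/L.
Concentrations: [G] = 3.52 − 3.52X; [F] = 3.52X; [D] = 3.52X.
K_c = [F] [D] / ([G]).
Equating to 5.56 mol/L: the physical root is X = 0.695.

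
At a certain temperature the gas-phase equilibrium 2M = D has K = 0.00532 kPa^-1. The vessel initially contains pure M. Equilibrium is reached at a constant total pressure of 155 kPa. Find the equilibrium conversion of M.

Basis: 1 mol M initially; let X = conversion of M. Extent ξ = 0.5X.
Mole table: n_M = 1 − X; n_D = 0.5X.
Summing: n_T = 1 − 0.5X.
With p_i = (n_i/n_T)P, K = p_D / (p_M^2).
This yields a degree-2 equation in X; solving on (0,1), X = 0.518.

X = 0.518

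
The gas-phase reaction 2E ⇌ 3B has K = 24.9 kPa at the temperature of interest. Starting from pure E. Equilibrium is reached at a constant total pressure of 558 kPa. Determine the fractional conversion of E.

X = 0.209

Basis: 1 mol E initially; let X = conversion of E. Extent ξ = 0.5X.
Species balance: n_E = 1 − X; n_B = 1.5X.
Summing: n_T = 1 + 0.5X.
Mole fractions y_i = n_i/n_T; K = p_B^3 / (p_E^2) with p_i = y_i·P.
Setting this equal to 24.9 kPa and taking the physical root (0 < X < 1) gives X = 0.209.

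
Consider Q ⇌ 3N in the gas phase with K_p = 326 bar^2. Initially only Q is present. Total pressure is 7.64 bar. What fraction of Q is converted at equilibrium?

X = 0.707

Basis: 1 mol Q initially; let X = conversion of Q. Extent ξ = X.
At extent ξ: n_Q = 1 − X; n_N = 3X.
Total moles n_T = 1 + 2X.
y_i = n_i/n_T, p_i = y_i·P. K_p = p_N^3 / (p_Q).
Setting this equal to 326 bar^2 and taking the physical root (0 < X < 1) gives X = 0.707.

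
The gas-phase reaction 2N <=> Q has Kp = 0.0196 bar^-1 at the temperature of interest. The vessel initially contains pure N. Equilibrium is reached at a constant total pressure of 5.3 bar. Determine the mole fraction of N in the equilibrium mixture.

Basis: 1 mol N initially; let X = conversion of N. Extent ξ = 0.5X.
Species balance: n_N = 1 − X; n_Q = 0.5X.
n_T = Σnᵢ = 1 − 0.5X.
With p_i = (n_i/n_T)P, Kp = p_Q / (p_N^2).
Substituting and setting equal to 0.0196 bar^-1 gives a polynomial in X; the root in (0,1) is X = 0.159.
Then n_N = 0.841, n_T = 0.92, so y_N = 0.913.

y_N = 0.913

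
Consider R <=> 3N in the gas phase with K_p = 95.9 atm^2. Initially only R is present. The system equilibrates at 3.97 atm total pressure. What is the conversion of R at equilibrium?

X = 0.721

Take 1 mol R as basis and let X be its fractional conversion, so ξ = X.
At extent ξ: n_R = 1 − X; n_N = 3X.
Summing: n_T = 1 + 2X.
y_i = n_i/n_T, p_i = y_i·P. K_p = p_N^3 / (p_R).
This yields a degree-3 equation in X; solving on (0,1), X = 0.721.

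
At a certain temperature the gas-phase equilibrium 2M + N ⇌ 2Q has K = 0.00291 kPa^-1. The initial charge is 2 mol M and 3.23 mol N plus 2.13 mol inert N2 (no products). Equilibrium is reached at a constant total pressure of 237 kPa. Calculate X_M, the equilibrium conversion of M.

Basis: 2 mol M initially; let X = conversion of M. Extent ξ = X.
Mole table: n_M = 2 − 2X; n_N = 3.23 − X; n_Q = 2X; n_I = 2.13 (inert).
Total moles n_T = 7.36 − X.
y_i = n_i/n_T, p_i = y_i·P. K = p_Q^2 / (p_M^2 p_N).
This yields a degree-3 equation in X; solving on (0,1), X = 0.347.

X = 0.347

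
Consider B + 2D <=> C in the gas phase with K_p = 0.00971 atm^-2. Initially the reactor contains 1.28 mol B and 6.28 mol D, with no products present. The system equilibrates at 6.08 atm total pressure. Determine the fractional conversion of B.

Basis: 1.28 mol B initially; let X = conversion of B. Extent ξ = 1.28X.
At extent ξ: n_B = 1.28 − 1.28X; n_D = 6.28 − 2.56X; n_C = 1.28X.
Summing: n_T = 7.56 − 2.56X.
y_i = n_i/n_T, p_i = y_i·P. K_p = p_C / (p_B p_D^2).
Setting this equal to 0.00971 atm^-2 and taking the physical root (0 < X < 1) gives X = 0.194.

X = 0.194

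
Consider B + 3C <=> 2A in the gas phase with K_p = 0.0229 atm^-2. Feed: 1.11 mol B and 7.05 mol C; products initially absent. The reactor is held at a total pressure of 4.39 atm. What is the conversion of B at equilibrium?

X = 0.436

Basis: 1.11 mol B initially; let X = conversion of B. Extent ξ = 1.11X.
Mole table: n_B = 1.11 − 1.11X; n_C = 7.05 − 3.33X; n_A = 2.22X.
n_T = Σnᵢ = 8.16 − 2.22X.
Mole fractions y_i = n_i/n_T; K_p = p_A^2 / (p_B p_C^3) with p_i = y_i·P.
Setting this equal to 0.0229 atm^-2 and taking the physical root (0 < X < 1) gives X = 0.436.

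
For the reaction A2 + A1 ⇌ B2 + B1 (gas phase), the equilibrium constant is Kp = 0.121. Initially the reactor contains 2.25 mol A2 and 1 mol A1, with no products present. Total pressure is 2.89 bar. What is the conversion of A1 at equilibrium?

X = 0.376

Take 1 mol A1 as basis and let X be its fractional conversion, so ξ = X.
At extent ξ: n_A2 = 2.25 − X; n_A1 = 1 − X; n_B2 = X; n_B1 = X.
n_T stays at 3.25 (no change in mole number).
y_i = n_i/n_T, p_i = y_i·P. Kp = p_B2 p_B1 / (p_A2 p_A1).
Setting this equal to 0.121 and taking the physical root (0 < X < 1) gives X = 0.376.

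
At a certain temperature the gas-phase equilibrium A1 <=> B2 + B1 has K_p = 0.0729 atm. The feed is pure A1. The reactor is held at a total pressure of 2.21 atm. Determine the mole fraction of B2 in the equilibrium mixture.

y_B2 = 0.152

Take 1 mol A1 as basis and let X be its fractional conversion, so ξ = X.
Moles: n_A1 = 1 − X; n_B2 = X; n_B1 = X.
Summing: n_T = 1 + X.
y_i = n_i/n_T, p_i = y_i·P. K_p = p_B2 p_B1 / (p_A1).
Setting this equal to 0.0729 atm and taking the physical root (0 < X < 1) gives X = 0.179.
Then n_B2 = 0.179, n_T = 1.18, so y_B2 = 0.152.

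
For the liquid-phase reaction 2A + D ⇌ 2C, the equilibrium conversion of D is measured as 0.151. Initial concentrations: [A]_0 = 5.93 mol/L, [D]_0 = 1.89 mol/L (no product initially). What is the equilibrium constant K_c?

Let X = conversion of D.
Concentrations: [A] = 5.93 − 3.78X; [D] = 1.89 − 1.89X; [C] = 3.78X.
At X = 0.151: [A] = 5.36, [D] = 1.6, [C] = 0.571.
K_c = [C]^2 / ([A]^2 [D]) = 0.00707 L/mol.

K_c = 0.00707 L/mol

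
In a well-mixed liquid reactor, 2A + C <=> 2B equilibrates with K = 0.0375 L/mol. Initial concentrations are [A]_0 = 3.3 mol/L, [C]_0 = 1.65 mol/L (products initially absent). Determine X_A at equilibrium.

X = 0.184

Let X = conversion of A; extent ξ = 3.3X/2 mol/L.
Concentrations: [A] = 3.3 − 3.3X; [C] = 1.65 − 1.65X; [B] = 3.3X.
K = [B]^2 / ([A]^2 [C]).
Solving K = 0.0375 for X ∈ (0,1): X = 0.184.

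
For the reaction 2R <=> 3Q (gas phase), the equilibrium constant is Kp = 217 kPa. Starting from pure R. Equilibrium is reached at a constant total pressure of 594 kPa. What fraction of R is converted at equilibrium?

Let X = conversion of R (basis 1 mol R); extent of reaction ξ = 0.5X.
At extent ξ: n_R = 1 − X; n_Q = 1.5X.
Total moles n_T = 1 + 0.5X.
Mole fractions y_i = n_i/n_T; Kp = p_Q^3 / (p_R^2) with p_i = y_i·P.
Setting this equal to 217 kPa and taking the physical root (0 < X < 1) gives X = 0.370.

X = 0.370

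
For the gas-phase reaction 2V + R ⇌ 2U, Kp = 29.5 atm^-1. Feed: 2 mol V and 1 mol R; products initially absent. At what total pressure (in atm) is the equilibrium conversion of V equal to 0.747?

P = 2.63 atm

Basis: 2 mol V initially; let X = conversion of V. Extent ξ = X.
At extent ξ: n_V = 2 − 2X; n_R = 1 − X; n_U = 2X.
Total moles n_T = 3 − X.
Kp = p_U^2 / (p_V^2 p_R) with p_i = (n_i/n_T)·P.
At X = 0.747: the mole-fraction product g(X) = Π y_i^ν_i = 77.63. Since Kp = g(X)·P^{-1}, P = (g/Kp)^(1/1) = (77.63/29.5)^(1/1) = 2.63 atm.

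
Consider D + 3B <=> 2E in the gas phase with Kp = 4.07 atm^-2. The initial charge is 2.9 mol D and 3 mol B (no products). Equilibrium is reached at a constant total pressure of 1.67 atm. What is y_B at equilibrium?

Basis: 3 mol B initially; let X = conversion of B. Extent ξ = X.
Moles: n_D = 2.9 − X; n_B = 3 − 3X; n_E = 2X.
Total moles n_T = 5.9 − 2X.
With p_i = (n_i/n_T)P, Kp = p_E^2 / (p_D p_B^3).
Setting this equal to 4.07 atm^-2 and taking the physical root (0 < X < 1) gives X = 0.633.
Then n_B = 1.1, n_T = 4.63, so y_B = 0.238.

y_B = 0.238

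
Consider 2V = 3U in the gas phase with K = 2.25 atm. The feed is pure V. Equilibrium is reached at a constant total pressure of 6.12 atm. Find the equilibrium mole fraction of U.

y_U = 0.469

Basis: 1 mol V initially; let X = conversion of V. Extent ξ = 0.5X.
Mole table: n_V = 1 − X; n_U = 1.5X.
Total moles n_T = 1 + 0.5X.
With p_i = (n_i/n_T)P, K = p_U^3 / (p_V^2).
This yields a degree-3 equation in X; solving on (0,1), X = 0.371.
Then n_U = 0.557, n_T = 1.19, so y_U = 0.469.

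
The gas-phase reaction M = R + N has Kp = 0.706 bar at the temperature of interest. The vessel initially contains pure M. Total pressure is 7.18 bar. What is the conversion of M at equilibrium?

X = 0.299

Take 1 mol M as basis and let X be its fractional conversion, so ξ = X.
Moles: n_M = 1 − X; n_R = X; n_N = X.
Total moles n_T = 1 + X.
y_i = n_i/n_T, p_i = y_i·P. Kp = p_R p_N / (p_M).
Equating to 0.706 bar and solving on 0 < X < 1: X = 0.299.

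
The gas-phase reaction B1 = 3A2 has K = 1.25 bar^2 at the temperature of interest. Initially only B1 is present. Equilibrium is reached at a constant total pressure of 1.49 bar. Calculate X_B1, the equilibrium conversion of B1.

Take 1 mol B1 as basis and let X be its fractional conversion, so ξ = X.
Species balance: n_B1 = 1 − X; n_A2 = 3X.
n_T = Σnᵢ = 1 + 2X.
y_i = n_i/n_T, p_i = y_i·P. K = p_A2^3 / (p_B1).
Substituting and setting equal to 1.25 bar^2 gives a polynomial in X; the root in (0,1) is X = 0.339.

X = 0.339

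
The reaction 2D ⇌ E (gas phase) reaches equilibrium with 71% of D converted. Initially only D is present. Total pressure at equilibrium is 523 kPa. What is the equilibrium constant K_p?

K_p = 0.00521 kPa^-1

Take 1 mol D as basis and let X be its fractional conversion, so ξ = 0.5X.
Species balance: n_D = 1 − X; n_E = 0.5X.
Total moles n_T = 1 − 0.5X.
At X = 0.71: n_D = 0.29, n_E = 0.355, n_T = 0.645.
p_i = (n_i/n_T)·P. K_p = p_E / (p_D^2) = 0.00521 kPa^-1.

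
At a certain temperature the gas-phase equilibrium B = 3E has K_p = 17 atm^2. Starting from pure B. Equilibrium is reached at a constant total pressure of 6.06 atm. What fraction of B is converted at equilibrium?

X = 0.315

Take 1 mol B as basis and let X be its fractional conversion, so ξ = X.
Species balance: n_B = 1 − X; n_E = 3X.
Total moles n_T = 1 + 2X.
With p_i = (n_i/n_T)P, K_p = p_E^3 / (p_B).
Setting this equal to 17 atm^2 and taking the physical root (0 < X < 1) gives X = 0.315.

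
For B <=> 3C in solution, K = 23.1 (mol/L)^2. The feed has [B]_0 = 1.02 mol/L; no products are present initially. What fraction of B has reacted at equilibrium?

Let X = conversion of B; extent ξ = 1.02·X mol/L.
Concentrations: [B] = 1.02 − 1.02X; [C] = 3.06X.
K = [C]^3 / ([B]).
Setting equal to 23.1 and solving for X on (0,1) gives X = 0.656.

X = 0.656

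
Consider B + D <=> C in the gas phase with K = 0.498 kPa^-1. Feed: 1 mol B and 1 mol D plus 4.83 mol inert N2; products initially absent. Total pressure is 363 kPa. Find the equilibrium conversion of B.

X = 0.834

Basis: 1 mol B initially; let X = conversion of B. Extent ξ = X.
Moles: n_B = 1 − X; n_D = 1 − X; n_C = X; n_I = 4.83 (inert).
n_T = Σnᵢ = 6.83 − X.
Mole fractions y_i = n_i/n_T; K = p_C / (p_B p_D) with p_i = y_i·P.
Equating to 0.498 kPa^-1 and solving on 0 < X < 1: X = 0.834.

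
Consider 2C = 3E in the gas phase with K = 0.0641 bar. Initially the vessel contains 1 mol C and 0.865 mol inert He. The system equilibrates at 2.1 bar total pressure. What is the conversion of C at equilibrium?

X = 0.221

Take 1 mol C as basis and let X be its fractional conversion, so ξ = 0.5X.
Moles: n_C = 1 − X; n_E = 1.5X; n_I = 0.865 (inert).
n_T = Σnᵢ = 1.86 + 0.5X.
y_i = n_i/n_T, p_i = y_i·P. K = p_E^3 / (p_C^2).
Substituting and setting equal to 0.0641 bar gives a polynomial in X; the root in (0,1) is X = 0.221.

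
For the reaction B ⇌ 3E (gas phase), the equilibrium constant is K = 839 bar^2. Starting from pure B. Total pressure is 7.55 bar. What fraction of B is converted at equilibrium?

Basis: 1 mol B initially; let X = conversion of B. Extent ξ = X.
Mole table: n_B = 1 − X; n_E = 3X.
Total moles n_T = 1 + 2X.
Mole fractions y_i = n_i/n_T; K = p_E^3 / (p_B) with p_i = y_i·P.
Equating to 839 bar^2 and solving on 0 < X < 1: X = 0.847.

X = 0.847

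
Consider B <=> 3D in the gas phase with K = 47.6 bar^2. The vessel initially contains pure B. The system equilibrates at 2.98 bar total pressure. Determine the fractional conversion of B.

X = 0.700

Basis: 1 mol B initially; let X = conversion of B. Extent ξ = X.
Species balance: n_B = 1 − X; n_D = 3X.
Total moles n_T = 1 + 2X.
With p_i = (n_i/n_T)P, K = p_D^3 / (p_B).
Equating to 47.6 bar^2 and solving on 0 < X < 1: X = 0.700.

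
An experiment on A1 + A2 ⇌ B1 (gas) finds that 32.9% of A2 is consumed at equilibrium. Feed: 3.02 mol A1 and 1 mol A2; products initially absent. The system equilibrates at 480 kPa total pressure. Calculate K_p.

K_p = 0.0014 kPa^-1

Basis: 1 mol A2 initially; let X = conversion of A2. Extent ξ = X.
At extent ξ: n_A1 = 3.02 − X; n_A2 = 1 − X; n_B1 = X.
Summing: n_T = 4.02 − X.
At X = 0.329: n_A1 = 2.69, n_A2 = 0.671, n_B1 = 0.329, n_T = 3.69.
p_i = (n_i/n_T)·P. K_p = p_B1 / (p_A1 p_A2) = 0.0014 kPa^-1.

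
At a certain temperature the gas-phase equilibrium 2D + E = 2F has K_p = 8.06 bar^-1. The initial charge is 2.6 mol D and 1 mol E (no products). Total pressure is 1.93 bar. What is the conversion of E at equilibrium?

Take 1 mol E as basis and let X be its fractional conversion, so ξ = X.
Species balance: n_D = 2.6 − 2X; n_E = 1 − X; n_F = 2X.
Summing: n_T = 3.6 − X.
With p_i = (n_i/n_T)P, K_p = p_F^2 / (p_D^2 p_E).
Setting this equal to 8.06 bar^-1 and taking the physical root (0 < X < 1) gives X = 0.718.

X = 0.718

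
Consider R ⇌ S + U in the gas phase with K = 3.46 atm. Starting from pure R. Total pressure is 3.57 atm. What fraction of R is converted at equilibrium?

Let X = conversion of R (basis 1 mol R); extent of reaction ξ = X.
Species balance: n_R = 1 − X; n_S = X; n_U = X.
n_T = Σnᵢ = 1 + X.
y_i = n_i/n_T, p_i = y_i·P. K = p_S p_U / (p_R).
Equating to 3.46 atm and solving on 0 < X < 1: X = 0.702.

X = 0.702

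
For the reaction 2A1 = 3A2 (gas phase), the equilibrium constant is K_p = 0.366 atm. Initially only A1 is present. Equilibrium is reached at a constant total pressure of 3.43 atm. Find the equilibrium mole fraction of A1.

Take 1 mol A1 as basis and let X be its fractional conversion, so ξ = 0.5X.
Species balance: n_A1 = 1 − X; n_A2 = 1.5X.
Total moles n_T = 1 + 0.5X.
Mole fractions y_i = n_i/n_T; K_p = p_A2^3 / (p_A1^2) with p_i = y_i·P.
Substituting and setting equal to 0.366 atm gives a polynomial in X; the root in (0,1) is X = 0.268.
Then n_A1 = 0.732, n_T = 1.13, so y_A1 = 0.646.

y_A1 = 0.646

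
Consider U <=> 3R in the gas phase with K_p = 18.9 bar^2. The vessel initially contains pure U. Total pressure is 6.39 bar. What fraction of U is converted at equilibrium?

Take 1 mol U as basis and let X be its fractional conversion, so ξ = X.
At extent ξ: n_U = 1 − X; n_R = 3X.
Total moles n_T = 1 + 2X.
y_i = n_i/n_T, p_i = y_i·P. K_p = p_R^3 / (p_U).
Substituting and setting equal to 18.9 bar^2 gives a polynomial in X; the root in (0,1) is X = 0.315.

X = 0.315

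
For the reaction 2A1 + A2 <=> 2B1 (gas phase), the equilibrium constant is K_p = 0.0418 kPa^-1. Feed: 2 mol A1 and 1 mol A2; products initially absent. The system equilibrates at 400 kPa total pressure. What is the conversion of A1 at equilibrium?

Basis: 2 mol A1 initially; let X = conversion of A1. Extent ξ = X.
Moles: n_A1 = 2 − 2X; n_A2 = 1 − X; n_B1 = 2X.
Summing: n_T = 3 − X.
With p_i = (n_i/n_T)P, K_p = p_B1^2 / (p_A1^2 p_A2).
Substituting and setting equal to 0.0418 kPa^-1 gives a polynomial in X; the root in (0,1) is X = 0.620.

X = 0.620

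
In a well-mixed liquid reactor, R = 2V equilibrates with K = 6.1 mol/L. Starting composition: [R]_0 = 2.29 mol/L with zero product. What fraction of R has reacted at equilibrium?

Let X = conversion of R; extent ξ = 2.29·X mol/L.
Concentrations: [R] = 2.29 − 2.29X; [V] = 4.58X.
K = [V]^2 / ([R]).
Solving K = 6.1 for X ∈ (0,1): X = 0.548.

X = 0.548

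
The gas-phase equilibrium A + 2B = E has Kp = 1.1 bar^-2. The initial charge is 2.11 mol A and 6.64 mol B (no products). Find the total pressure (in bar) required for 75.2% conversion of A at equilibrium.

Let X = conversion of A (basis 2.11 mol A); extent of reaction ξ = 2.11X.
At extent ξ: n_A = 2.11 − 2.11X; n_B = 6.64 − 4.22X; n_E = 2.11X.
Summing: n_T = 8.75 − 4.22X.
Kp = p_E / (p_A p_B^2) with p_i = (n_i/n_T)·P.
At X = 0.752: the mole-fraction product g(X) = Π y_i^ν_i = 7.847. Since Kp = g(X)·P^{-2}, P = (g/Kp)^(1/2) = (7.847/1.1)^(1/2) = 2.67 bar.

P = 2.67 bar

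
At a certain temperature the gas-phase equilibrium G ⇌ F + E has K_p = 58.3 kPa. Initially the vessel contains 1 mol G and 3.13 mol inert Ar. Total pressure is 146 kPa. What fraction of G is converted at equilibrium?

X = 0.727

Basis: 1 mol G initially; let X = conversion of G. Extent ξ = X.
At extent ξ: n_G = 1 − X; n_F = X; n_E = X; n_I = 3.13 (inert).
Total moles n_T = 4.13 + X.
With p_i = (n_i/n_T)P, K_p = p_F p_E / (p_G).
This yields a degree-2 equation in X; solving on (0,1), X = 0.727.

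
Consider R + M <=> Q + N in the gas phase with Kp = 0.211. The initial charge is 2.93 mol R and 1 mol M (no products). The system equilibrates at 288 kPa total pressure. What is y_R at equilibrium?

y_R = 0.617

Basis: 1 mol M initially; let X = conversion of M. Extent ξ = X.
At extent ξ: n_R = 2.93 − X; n_M = 1 − X; n_Q = X; n_N = X.
Since Δν = 0, n_T = 3.93 throughout.
y_i = n_i/n_T, p_i = y_i·P. Kp = p_Q p_N / (p_R p_M).
This yields a degree-2 equation in X; solving on (0,1), X = 0.504.
Then n_R = 2.43, n_T = 3.93, so y_R = 0.617.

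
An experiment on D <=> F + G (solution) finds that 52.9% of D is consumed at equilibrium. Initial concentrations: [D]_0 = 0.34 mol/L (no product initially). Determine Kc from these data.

Kc = 0.202 mol/L

Let X = conversion of D.
Concentrations: [D] = 0.34 − 0.34X; [F] = 0.34X; [G] = 0.34X.
At X = 0.529: [D] = 0.16, [F] = 0.18, [G] = 0.18.
Kc = [F] [G] / ([D]) = 0.202 mol/L.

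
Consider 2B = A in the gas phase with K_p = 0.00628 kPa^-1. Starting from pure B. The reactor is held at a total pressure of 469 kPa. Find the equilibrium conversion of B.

Take 1 mol B as basis and let X be its fractional conversion, so ξ = 0.5X.
Mole table: n_B = 1 − X; n_A = 0.5X.
Total moles n_T = 1 − 0.5X.
With p_i = (n_i/n_T)P, K_p = p_A / (p_B^2).
Substituting and setting equal to 0.00628 kPa^-1 gives a polynomial in X; the root in (0,1) is X = 0.720.

X = 0.720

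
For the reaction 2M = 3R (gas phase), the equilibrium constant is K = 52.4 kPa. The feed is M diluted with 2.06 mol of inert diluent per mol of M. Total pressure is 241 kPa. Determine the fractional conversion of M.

Basis: 1 mol M initially; let X = conversion of M. Extent ξ = 0.5X.
Mole table: n_M = 1 − X; n_R = 1.5X; n_I = 2.06 (inert).
Total moles n_T = 3.06 + 0.5X.
y_i = n_i/n_T, p_i = y_i·P. K = p_R^3 / (p_M^2).
Substituting and setting equal to 52.4 kPa gives a polynomial in X; the root in (0,1) is X = 0.416.

X = 0.416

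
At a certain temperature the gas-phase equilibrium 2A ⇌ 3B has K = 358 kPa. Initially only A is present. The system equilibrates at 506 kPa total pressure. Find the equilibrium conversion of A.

X = 0.434

Let X = conversion of A (basis 1 mol A); extent of reaction ξ = 0.5X.
Species balance: n_A = 1 − X; n_B = 1.5X.
n_T = Σnᵢ = 1 + 0.5X.
With p_i = (n_i/n_T)P, K = p_B^3 / (p_A^2).
This yields a degree-3 equation in X; solving on (0,1), X = 0.434.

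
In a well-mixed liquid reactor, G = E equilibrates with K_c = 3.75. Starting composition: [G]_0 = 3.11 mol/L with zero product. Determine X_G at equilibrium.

Let X = conversion of G; extent ξ = 3.11·X mol/L.
Concentrations: [G] = 3.11 − 3.11X; [E] = 3.11X.
K_c = [E] / ([G]).
Setting equal to 3.75 and solving for X on (0,1) gives X = 0.789.

X = 0.789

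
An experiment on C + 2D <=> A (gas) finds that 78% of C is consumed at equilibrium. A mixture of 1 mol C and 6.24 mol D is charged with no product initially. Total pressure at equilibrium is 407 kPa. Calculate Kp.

Kp = 3.15e-05 kPa^-2

Basis: 1 mol C initially; let X = conversion of C. Extent ξ = X.
Mole table: n_C = 1 − X; n_D = 6.24 − 2X; n_A = X.
Summing: n_T = 7.24 − 2X.
At X = 0.78: n_C = 0.22, n_D = 4.68, n_A = 0.78, n_T = 5.68.
p_i = (n_i/n_T)·P. Kp = p_A / (p_C p_D^2) = 3.15e-05 kPa^-2.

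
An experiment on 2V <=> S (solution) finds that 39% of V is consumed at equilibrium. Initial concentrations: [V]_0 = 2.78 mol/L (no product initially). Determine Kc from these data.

Let X = conversion of V.
Concentrations: [V] = 2.78 − 2.78X; [S] = 1.39X.
At X = 0.39: [V] = 1.7, [S] = 0.542.
Kc = [S] / ([V]^2) = 0.189 L/mol.

Kc = 0.189 L/mol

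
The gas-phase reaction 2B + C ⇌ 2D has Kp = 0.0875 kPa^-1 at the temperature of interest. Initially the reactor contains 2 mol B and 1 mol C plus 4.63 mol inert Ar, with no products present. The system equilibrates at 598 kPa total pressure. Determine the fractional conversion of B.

Basis: 2 mol B initially; let X = conversion of B. Extent ξ = X.
At extent ξ: n_B = 2 − 2X; n_C = 1 − X; n_D = 2X; n_I = 4.63 (inert).
Summing: n_T = 7.63 − X.
With p_i = (n_i/n_T)P, Kp = p_D^2 / (p_B^2 p_C).
Substituting and setting equal to 0.0875 kPa^-1 gives a polynomial in X; the root in (0,1) is X = 0.626.

X = 0.626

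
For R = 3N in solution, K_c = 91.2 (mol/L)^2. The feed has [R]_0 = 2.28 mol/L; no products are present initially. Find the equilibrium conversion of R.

Let X = conversion of R; extent ξ = 2.28·X mol/L.
Concentrations: [R] = 2.28 − 2.28X; [N] = 6.84X.
K_c = [N]^3 / ([R]).
Solving K_c = 91.2 for X ∈ (0,1): X = 0.625.

X = 0.625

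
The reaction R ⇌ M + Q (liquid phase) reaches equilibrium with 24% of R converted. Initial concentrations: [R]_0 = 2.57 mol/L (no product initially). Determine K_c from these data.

K_c = 0.195 mol/L

Let X = conversion of R.
Concentrations: [R] = 2.57 − 2.57X; [M] = 2.57X; [Q] = 2.57X.
At X = 0.24: [R] = 1.95, [M] = 0.617, [Q] = 0.617.
K_c = [M] [Q] / ([R]) = 0.195 mol/L.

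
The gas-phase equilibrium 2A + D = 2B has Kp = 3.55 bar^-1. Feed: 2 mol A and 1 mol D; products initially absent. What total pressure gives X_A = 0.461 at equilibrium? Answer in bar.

Let X = conversion of A (basis 2 mol A); extent of reaction ξ = X.
Mole table: n_A = 2 − 2X; n_D = 1 − X; n_B = 2X.
Total moles n_T = 3 − X.
Kp = p_B^2 / (p_A^2 p_D) with p_i = (n_i/n_T)·P.
At X = 0.461: the mole-fraction product g(X) = Π y_i^ν_i = 3.446. Since Kp = g(X)·P^{-1}, P = (g/Kp)^(1/1) = (3.446/3.55)^(1/1) = 0.971 bar.

P = 0.971 bar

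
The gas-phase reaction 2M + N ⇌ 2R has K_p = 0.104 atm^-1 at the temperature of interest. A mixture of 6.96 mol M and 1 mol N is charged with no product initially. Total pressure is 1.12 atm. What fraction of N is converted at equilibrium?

X = 0.321

Take 1 mol N as basis and let X be its fractional conversion, so ξ = X.
Species balance: n_M = 6.96 − 2X; n_N = 1 − X; n_R = 2X.
n_T = Σnᵢ = 7.96 − X.
With p_i = (n_i/n_T)P, K_p = p_R^2 / (p_M^2 p_N).
Equating to 0.104 atm^-1 and solving on 0 < X < 1: X = 0.321.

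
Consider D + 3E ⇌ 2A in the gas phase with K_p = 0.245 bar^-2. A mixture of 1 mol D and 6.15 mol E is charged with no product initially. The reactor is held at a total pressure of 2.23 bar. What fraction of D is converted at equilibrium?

Let X = conversion of D (basis 1 mol D); extent of reaction ξ = X.
Species balance: n_D = 1 − X; n_E = 6.15 − 3X; n_A = 2X.
Summing: n_T = 7.15 − 2X.
With p_i = (n_i/n_T)P, K_p = p_A^2 / (p_D p_E^3).
Setting this equal to 0.245 bar^-2 and taking the physical root (0 < X < 1) gives X = 0.567.

X = 0.567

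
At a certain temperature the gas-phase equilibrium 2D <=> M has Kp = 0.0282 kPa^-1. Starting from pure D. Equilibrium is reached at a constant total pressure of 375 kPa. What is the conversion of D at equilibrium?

X = 0.848

Basis: 1 mol D initially; let X = conversion of D. Extent ξ = 0.5X.
At extent ξ: n_D = 1 − X; n_M = 0.5X.
Summing: n_T = 1 − 0.5X.
Mole fractions y_i = n_i/n_T; Kp = p_M / (p_D^2) with p_i = y_i·P.
Substituting and setting equal to 0.0282 kPa^-1 gives a polynomial in X; the root in (0,1) is X = 0.848.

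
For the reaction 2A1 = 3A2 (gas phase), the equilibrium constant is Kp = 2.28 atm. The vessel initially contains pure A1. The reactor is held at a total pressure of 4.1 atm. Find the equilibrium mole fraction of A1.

Take 1 mol A1 as basis and let X be its fractional conversion, so ξ = 0.5X.
Mole table: n_A1 = 1 − X; n_A2 = 1.5X.
Summing: n_T = 1 + 0.5X.
Mole fractions y_i = n_i/n_T; Kp = p_A2^3 / (p_A1^2) with p_i = y_i·P.
Substituting and setting equal to 2.28 atm gives a polynomial in X; the root in (0,1) is X = 0.410.
Then n_A1 = 0.59, n_T = 1.21, so y_A1 = 0.489.

y_A1 = 0.489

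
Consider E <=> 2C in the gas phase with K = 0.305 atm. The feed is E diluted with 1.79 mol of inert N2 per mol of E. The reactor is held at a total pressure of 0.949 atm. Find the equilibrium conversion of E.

X = 0.394

Take 1 mol E as basis and let X be its fractional conversion, so ξ = X.
Mole table: n_E = 1 − X; n_C = 2X; n_I = 1.79 (inert).
Total moles n_T = 2.79 + X.
With p_i = (n_i/n_T)P, K = p_C^2 / (p_E).
Equating to 0.305 atm and solving on 0 < X < 1: X = 0.394.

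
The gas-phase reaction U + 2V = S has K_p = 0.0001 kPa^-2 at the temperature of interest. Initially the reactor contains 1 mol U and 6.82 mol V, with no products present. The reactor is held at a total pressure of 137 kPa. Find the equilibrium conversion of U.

Take 1 mol U as basis and let X be its fractional conversion, so ξ = X.
Mole table: n_U = 1 − X; n_V = 6.82 − 2X; n_S = X.
Total moles n_T = 7.82 − 2X.
With p_i = (n_i/n_T)P, K_p = p_S / (p_U p_V^2).
Equating to 0.0001 kPa^-2 and solving on 0 < X < 1: X = 0.576.

X = 0.576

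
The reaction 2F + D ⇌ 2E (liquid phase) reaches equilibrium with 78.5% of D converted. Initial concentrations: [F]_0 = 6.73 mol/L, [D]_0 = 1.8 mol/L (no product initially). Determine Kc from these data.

Kc = 1.35 L/mol

Let X = conversion of D.
Concentrations: [F] = 6.73 − 3.6X; [D] = 1.8 − 1.8X; [E] = 3.6X.
At X = 0.785: [F] = 3.9, [D] = 0.387, [E] = 2.83.
Kc = [E]^2 / ([F]^2 [D]) = 1.35 L/mol.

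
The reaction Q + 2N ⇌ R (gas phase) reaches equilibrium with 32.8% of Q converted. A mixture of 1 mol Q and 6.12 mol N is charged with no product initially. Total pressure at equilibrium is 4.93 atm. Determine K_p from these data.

Basis: 1 mol Q initially; let X = conversion of Q. Extent ξ = X.
Moles: n_Q = 1 − X; n_N = 6.12 − 2X; n_R = X.
Summing: n_T = 7.12 − 2X.
At X = 0.328: n_Q = 0.672, n_N = 5.46, n_R = 0.328, n_T = 6.46.
p_i = (n_i/n_T)·P. K_p = p_R / (p_Q p_N^2) = 0.0281 atm^-2.

K_p = 0.0281 atm^-2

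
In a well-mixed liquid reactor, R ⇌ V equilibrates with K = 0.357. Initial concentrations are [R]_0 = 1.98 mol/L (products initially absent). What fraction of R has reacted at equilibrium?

Let X = conversion of R; extent ξ = 1.98·X mol/L.
Concentrations: [R] = 1.98 − 1.98X; [V] = 1.98X.
K = [V] / ([R]).
This equals 0.357 at X = 0.263 (the root in 0 < X < 1).

X = 0.263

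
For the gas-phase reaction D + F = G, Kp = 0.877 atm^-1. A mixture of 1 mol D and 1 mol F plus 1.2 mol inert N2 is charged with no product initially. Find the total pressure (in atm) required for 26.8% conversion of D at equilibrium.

Take 1 mol D as basis and let X be its fractional conversion, so ξ = X.
Mole table: n_D = 1 − X; n_F = 1 − X; n_G = X; n_I = 1.2 (inert).
Total moles n_T = 3.2 − X.
Kp = p_G / (p_D p_F) with p_i = (n_i/n_T)·P.
At X = 0.268: the mole-fraction product g(X) = Π y_i^ν_i = 1.466. Since Kp = g(X)·P^{-1}, P = (g/Kp)^(1/1) = (1.466/0.877)^(1/1) = 1.67 atm.

P = 1.67 atm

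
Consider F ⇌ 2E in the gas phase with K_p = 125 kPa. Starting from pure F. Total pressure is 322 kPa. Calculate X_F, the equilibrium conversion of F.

Let X = conversion of F (basis 1 mol F); extent of reaction ξ = X.
Moles: n_F = 1 − X; n_E = 2X.
n_T = Σnᵢ = 1 + X.
y_i = n_i/n_T, p_i = y_i·P. K_p = p_E^2 / (p_F).
This yields a degree-2 equation in X; solving on (0,1), X = 0.297.

X = 0.297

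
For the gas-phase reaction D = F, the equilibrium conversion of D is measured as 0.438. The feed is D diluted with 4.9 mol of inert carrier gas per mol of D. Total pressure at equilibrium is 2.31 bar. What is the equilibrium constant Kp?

Let X = conversion of D (basis 1 mol D); extent of reaction ξ = X.
Moles: n_D = 1 − X; n_F = X; n_I = 4.9 (inert).
Total moles n_T = 5.9 (Δν = 0, constant).
At X = 0.438: n_D = 0.562, n_F = 0.438, n_T = 5.9.
p_i = (n_i/n_T)·P. Kp = p_F / (p_D) = 0.779.

Kp = 0.779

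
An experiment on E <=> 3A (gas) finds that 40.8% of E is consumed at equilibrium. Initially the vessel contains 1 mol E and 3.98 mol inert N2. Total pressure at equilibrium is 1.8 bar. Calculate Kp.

Kp = 0.299 bar^2

Basis: 1 mol E initially; let X = conversion of E. Extent ξ = X.
Species balance: n_E = 1 − X; n_A = 3X; n_I = 3.98 (inert).
Summing: n_T = 4.98 + 2X.
At X = 0.408: n_E = 0.592, n_A = 1.22, n_T = 5.8.
p_i = (n_i/n_T)·P. Kp = p_A^3 / (p_E) = 0.299 bar^2.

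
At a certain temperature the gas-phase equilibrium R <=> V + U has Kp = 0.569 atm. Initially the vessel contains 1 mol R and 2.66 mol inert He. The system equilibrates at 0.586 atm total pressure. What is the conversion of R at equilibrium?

X = 0.839

Let X = conversion of R (basis 1 mol R); extent of reaction ξ = X.
At extent ξ: n_R = 1 − X; n_V = X; n_U = X; n_I = 2.66 (inert).
Total moles n_T = 3.66 + X.
With p_i = (n_i/n_T)P, Kp = p_V p_U / (p_R).
Setting this equal to 0.569 atm and taking the physical root (0 < X < 1) gives X = 0.839.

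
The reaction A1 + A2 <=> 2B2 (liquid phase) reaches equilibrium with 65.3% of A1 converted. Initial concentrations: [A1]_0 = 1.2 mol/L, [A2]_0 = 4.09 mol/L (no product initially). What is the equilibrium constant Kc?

Kc = 1.78

Let X = conversion of A1.
Concentrations: [A1] = 1.2 − 1.2X; [A2] = 4.09 − 1.2X; [B2] = 2.4X.
At X = 0.653: [A1] = 0.416, [A2] = 3.31, [B2] = 1.57.
Kc = [B2]^2 / ([A1] [A2]) = 1.78.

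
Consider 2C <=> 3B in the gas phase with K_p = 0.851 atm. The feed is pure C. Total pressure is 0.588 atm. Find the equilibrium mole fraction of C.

y_C = 0.393

Take 1 mol C as basis and let X be its fractional conversion, so ξ = 0.5X.
Mole table: n_C = 1 − X; n_B = 1.5X.
n_T = Σnᵢ = 1 + 0.5X.
Mole fractions y_i = n_i/n_T; K_p = p_B^3 / (p_C^2) with p_i = y_i·P.
Substituting and setting equal to 0.851 atm gives a polynomial in X; the root in (0,1) is X = 0.507.
Then n_C = 0.493, n_T = 1.25, so y_C = 0.393.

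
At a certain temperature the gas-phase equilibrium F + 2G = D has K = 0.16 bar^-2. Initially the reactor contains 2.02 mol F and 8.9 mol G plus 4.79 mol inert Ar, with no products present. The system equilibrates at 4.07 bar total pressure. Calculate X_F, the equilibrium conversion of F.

Let X = conversion of F (basis 2.02 mol F); extent of reaction ξ = 2.02X.
Moles: n_F = 2.02 − 2.02X; n_G = 8.9 − 4.04X; n_D = 2.02X; n_I = 4.79 (inert).
Summing: n_T = 15.7 − 4.04X.
Mole fractions y_i = n_i/n_T; K = p_D / (p_F p_G^2) with p_i = y_i·P.
This yields a degree-3 equation in X; solving on (0,1), X = 0.413.

X = 0.413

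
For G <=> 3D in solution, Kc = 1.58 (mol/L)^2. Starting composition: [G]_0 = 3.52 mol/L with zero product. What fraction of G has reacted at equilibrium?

Let X = conversion of G; extent ξ = 3.52·X mol/L.
Concentrations: [G] = 3.52 − 3.52X; [D] = 10.6X.
Kc = [D]^3 / ([G]).
This equals 1.58 at X = 0.158 (the root in 0 < X < 1).

X = 0.158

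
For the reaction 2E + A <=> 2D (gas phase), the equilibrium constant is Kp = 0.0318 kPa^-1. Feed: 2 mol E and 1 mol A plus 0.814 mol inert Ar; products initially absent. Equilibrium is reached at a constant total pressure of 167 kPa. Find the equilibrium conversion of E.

X = 0.477

Basis: 2 mol E initially; let X = conversion of E. Extent ξ = X.
Mole table: n_E = 2 − 2X; n_A = 1 − X; n_D = 2X; n_I = 0.814 (inert).
n_T = Σnᵢ = 3.81 − X.
Mole fractions y_i = n_i/n_T; Kp = p_D^2 / (p_E^2 p_A) with p_i = y_i·P.
This yields a degree-3 equation in X; solving on (0,1), X = 0.477.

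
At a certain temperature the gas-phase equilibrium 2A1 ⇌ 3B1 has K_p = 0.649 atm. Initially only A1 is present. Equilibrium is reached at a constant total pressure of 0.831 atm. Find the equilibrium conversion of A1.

X = 0.444

Let X = conversion of A1 (basis 1 mol A1); extent of reaction ξ = 0.5X.
Mole table: n_A1 = 1 − X; n_B1 = 1.5X.
Summing: n_T = 1 + 0.5X.
With p_i = (n_i/n_T)P, K_p = p_B1^3 / (p_A1^2).
Equating to 0.649 atm and solving on 0 < X < 1: X = 0.444.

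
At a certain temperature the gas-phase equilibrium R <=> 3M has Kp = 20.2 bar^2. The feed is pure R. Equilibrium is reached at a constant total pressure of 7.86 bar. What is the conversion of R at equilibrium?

X = 0.276

Let X = conversion of R (basis 1 mol R); extent of reaction ξ = X.
Species balance: n_R = 1 − X; n_M = 3X.
Summing: n_T = 1 + 2X.
Mole fractions y_i = n_i/n_T; Kp = p_M^3 / (p_R) with p_i = y_i·P.
Substituting and setting equal to 20.2 bar^2 gives a polynomial in X; the root in (0,1) is X = 0.276.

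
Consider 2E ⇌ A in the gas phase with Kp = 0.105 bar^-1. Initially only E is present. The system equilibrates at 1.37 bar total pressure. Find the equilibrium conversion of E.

X = 0.203

Basis: 1 mol E initially; let X = conversion of E. Extent ξ = 0.5X.
Mole table: n_E = 1 − X; n_A = 0.5X.
Summing: n_T = 1 − 0.5X.
With p_i = (n_i/n_T)P, Kp = p_A / (p_E^2).
Setting this equal to 0.105 bar^-1 and taking the physical root (0 < X < 1) gives X = 0.203.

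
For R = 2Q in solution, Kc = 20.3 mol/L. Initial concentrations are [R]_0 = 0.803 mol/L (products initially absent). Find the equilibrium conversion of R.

X = 0.878

Let X = conversion of R; extent ξ = 0.803·X mol/L.
Concentrations: [R] = 0.803 − 0.803X; [Q] = 1.61X.
Kc = [Q]^2 / ([R]).
Solving Kc = 20.3 for X ∈ (0,1): X = 0.878.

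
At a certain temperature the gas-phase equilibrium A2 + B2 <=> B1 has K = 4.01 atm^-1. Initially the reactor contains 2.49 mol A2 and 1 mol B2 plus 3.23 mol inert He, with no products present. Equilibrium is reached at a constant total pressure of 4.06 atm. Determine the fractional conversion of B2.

Basis: 1 mol B2 initially; let X = conversion of B2. Extent ξ = X.
At extent ξ: n_A2 = 2.49 − X; n_B2 = 1 − X; n_B1 = X; n_I = 3.23 (inert).
Total moles n_T = 6.72 − X.
Mole fractions y_i = n_i/n_T; K = p_B1 / (p_A2 p_B2) with p_i = y_i·P.
Substituting and setting equal to 4.01 atm^-1 gives a polynomial in X; the root in (0,1) is X = 0.822.

X = 0.822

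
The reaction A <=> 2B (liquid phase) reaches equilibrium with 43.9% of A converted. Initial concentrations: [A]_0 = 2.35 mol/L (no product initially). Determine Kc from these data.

Let X = conversion of A.
Concentrations: [A] = 2.35 − 2.35X; [B] = 4.7X.
At X = 0.439: [A] = 1.32, [B] = 2.06.
Kc = [B]^2 / ([A]) = 3.23 mol/L.

Kc = 3.23 mol/L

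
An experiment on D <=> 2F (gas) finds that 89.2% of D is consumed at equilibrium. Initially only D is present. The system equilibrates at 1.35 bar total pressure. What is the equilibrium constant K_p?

Let X = conversion of D (basis 1 mol D); extent of reaction ξ = X.
Moles: n_D = 1 − X; n_F = 2X.
n_T = Σnᵢ = 1 + X.
At X = 0.892: n_D = 0.108, n_F = 1.78, n_T = 1.89.
p_i = (n_i/n_T)·P. K_p = p_F^2 / (p_D) = 21 bar.

K_p = 21 bar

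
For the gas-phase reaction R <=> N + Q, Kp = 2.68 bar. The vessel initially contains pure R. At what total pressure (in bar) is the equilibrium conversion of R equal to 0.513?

P = 7.5 bar

Take 1 mol R as basis and let X be its fractional conversion, so ξ = X.
At extent ξ: n_R = 1 − X; n_N = X; n_Q = X.
n_T = Σnᵢ = 1 + X.
Kp = p_N p_Q / (p_R) with p_i = (n_i/n_T)·P.
At X = 0.513: the mole-fraction product g(X) = Π y_i^ν_i = 0.3572. Since Kp = g(X)·P^{1}, P = (Kp/g)^(1/1) = (2.68/0.3572)^(1/1) = 7.5 bar.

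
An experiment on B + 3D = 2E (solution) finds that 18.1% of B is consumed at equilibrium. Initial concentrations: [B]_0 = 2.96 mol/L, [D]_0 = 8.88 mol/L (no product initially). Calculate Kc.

Let X = conversion of B.
Concentrations: [B] = 2.96 − 2.96X; [D] = 8.88 − 8.88X; [E] = 5.92X.
At X = 0.181: [B] = 2.42, [D] = 7.27, [E] = 1.07.
Kc = [E]^2 / ([B] [D]^3) = 0.00123 (mol/L)^-2.

Kc = 0.00123 (mol/L)^-2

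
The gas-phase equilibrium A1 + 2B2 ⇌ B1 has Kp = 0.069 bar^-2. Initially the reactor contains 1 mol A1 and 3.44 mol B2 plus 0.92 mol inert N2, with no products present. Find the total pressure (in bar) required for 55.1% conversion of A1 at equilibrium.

Take 1 mol A1 as basis and let X be its fractional conversion, so ξ = X.
Moles: n_A1 = 1 − X; n_B2 = 3.44 − 2X; n_B1 = X; n_I = 0.92 (inert).
Total moles n_T = 5.36 − 2X.
Kp = p_B1 / (p_A1 p_B2^2) with p_i = (n_i/n_T)·P.
At X = 0.551: the mole-fraction product g(X) = Π y_i^ν_i = 4.07. Since Kp = g(X)·P^{-2}, P = (g/Kp)^(1/2) = (4.07/0.069)^(1/2) = 7.68 bar.

P = 7.68 bar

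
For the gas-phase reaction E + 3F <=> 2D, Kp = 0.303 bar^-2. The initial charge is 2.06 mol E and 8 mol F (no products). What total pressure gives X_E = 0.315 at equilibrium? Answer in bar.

Take 2.06 mol E as basis and let X be its fractional conversion, so ξ = 2.06X.
At extent ξ: n_E = 2.06 − 2.06X; n_F = 8 − 6.18X; n_D = 4.12X.
Summing: n_T = 10.1 − 4.12X.
Kp = p_D^2 / (p_E p_F^3) with p_i = (n_i/n_T)·P.
At X = 0.315: the mole-fraction product g(X) = Π y_i^ν_i = 0.4131. Since Kp = g(X)·P^{-2}, P = (g/Kp)^(1/2) = (0.4131/0.303)^(1/2) = 1.17 bar.

P = 1.17 bar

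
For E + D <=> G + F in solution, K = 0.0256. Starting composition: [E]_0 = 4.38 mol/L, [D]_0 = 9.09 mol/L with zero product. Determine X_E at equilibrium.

Let X = conversion of E; extent ξ = 4.38·X mol/L.
Concentrations: [E] = 4.38 − 4.38X; [D] = 9.09 − 4.38X; [G] = 4.38X; [F] = 4.38X.
K = [G] [F] / ([E] [D]).
This equals 0.0256 at X = 0.197 (the root in 0 < X < 1).

X = 0.197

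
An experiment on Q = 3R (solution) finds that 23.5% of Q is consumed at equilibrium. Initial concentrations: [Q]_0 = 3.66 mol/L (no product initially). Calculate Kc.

Let X = conversion of Q.
Concentrations: [Q] = 3.66 − 3.66X; [R] = 11X.
At X = 0.235: [Q] = 2.8, [R] = 2.58.
Kc = [R]^3 / ([Q]) = 6.14 (mol/L)^2.

Kc = 6.14 (mol/L)^2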